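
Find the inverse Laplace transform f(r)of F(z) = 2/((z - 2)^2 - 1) 2*exp(2*r)*sinh(r)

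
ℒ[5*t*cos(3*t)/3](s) 5*(s^2-9)/(3*(s^2+9)^2)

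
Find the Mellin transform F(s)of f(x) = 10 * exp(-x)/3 10 * gamma(s)/3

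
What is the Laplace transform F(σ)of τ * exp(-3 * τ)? (σ + 3)^(-2)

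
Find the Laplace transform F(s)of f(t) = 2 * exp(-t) 2/(s + 1)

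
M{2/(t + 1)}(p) 2*pi*csc(pi*p)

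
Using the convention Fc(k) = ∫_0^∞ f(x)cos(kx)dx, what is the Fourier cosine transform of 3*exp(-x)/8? 3/(8*(k^2 + 1))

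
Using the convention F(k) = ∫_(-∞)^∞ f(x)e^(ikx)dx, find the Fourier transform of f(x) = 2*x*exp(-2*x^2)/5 sqrt(2)*I*sqrt(pi)*k*exp(-k^2/8)/20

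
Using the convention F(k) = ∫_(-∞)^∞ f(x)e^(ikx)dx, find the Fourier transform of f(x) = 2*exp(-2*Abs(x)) 8/(k^2 + 4)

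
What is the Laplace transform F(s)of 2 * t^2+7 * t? 7/s^2+4/s^3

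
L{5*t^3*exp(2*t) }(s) 30/(s - 2) ^4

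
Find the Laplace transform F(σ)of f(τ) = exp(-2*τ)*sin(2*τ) 2/((σ+2)^2+4)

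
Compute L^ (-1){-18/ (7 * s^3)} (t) -9 * t^2/7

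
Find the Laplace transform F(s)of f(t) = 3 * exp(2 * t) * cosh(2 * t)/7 3 * (s - 2)/(7 * s * (s - 4))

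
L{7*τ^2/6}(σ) 7/(3*σ^3)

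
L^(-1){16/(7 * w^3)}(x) 8 * x^2/7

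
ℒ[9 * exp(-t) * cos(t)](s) 9 * (s + 1)/((s + 1)^2 + 1)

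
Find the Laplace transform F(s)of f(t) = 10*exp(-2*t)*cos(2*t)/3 10*(s + 2)/(3*((s + 2)^2 + 4))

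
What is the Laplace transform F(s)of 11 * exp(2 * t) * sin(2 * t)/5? 22/(5 * ((s - 2)^2 + 4))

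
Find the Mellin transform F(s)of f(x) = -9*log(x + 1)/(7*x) 9*pi*csc(pi*s)/(7*(s - 1))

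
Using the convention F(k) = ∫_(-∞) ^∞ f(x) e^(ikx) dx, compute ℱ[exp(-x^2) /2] sqrt(pi) * exp(-k^2/4) /2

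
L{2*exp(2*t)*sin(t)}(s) 2/((s - 2)^2+1)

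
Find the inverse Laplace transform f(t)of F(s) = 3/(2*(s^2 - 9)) sinh(3*t)/2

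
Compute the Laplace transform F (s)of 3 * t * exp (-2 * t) 3/ (s + 2)^2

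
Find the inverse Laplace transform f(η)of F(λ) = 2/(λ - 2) 2*exp(2*η)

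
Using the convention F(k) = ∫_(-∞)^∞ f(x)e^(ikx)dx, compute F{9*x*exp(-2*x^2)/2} 9*sqrt(2)*I*sqrt(pi)*k*exp(-k^2/8)/16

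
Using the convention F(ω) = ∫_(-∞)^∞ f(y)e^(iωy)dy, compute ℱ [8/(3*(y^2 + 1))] 8*pi*exp(-Abs(ω))/3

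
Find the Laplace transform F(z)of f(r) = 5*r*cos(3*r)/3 5*(z^2-9)/(3*(z^2 + 9)^2)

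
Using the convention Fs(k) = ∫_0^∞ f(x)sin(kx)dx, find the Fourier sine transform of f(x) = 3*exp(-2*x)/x 3*atan(k/2)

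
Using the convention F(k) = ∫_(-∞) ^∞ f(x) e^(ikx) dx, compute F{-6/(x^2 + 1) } -6 * pi * exp(-Abs(k) ) 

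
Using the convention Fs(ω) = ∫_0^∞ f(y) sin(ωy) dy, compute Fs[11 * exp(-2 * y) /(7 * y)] 11 * atan(ω/2) /7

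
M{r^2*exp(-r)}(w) gamma(w+2)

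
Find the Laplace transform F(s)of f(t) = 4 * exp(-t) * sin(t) 4/((s + 1)^2 + 1)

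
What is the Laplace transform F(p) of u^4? 24/p^5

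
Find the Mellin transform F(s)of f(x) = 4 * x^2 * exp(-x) 4 * gamma(s+2)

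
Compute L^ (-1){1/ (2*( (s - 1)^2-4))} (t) exp (t)*sinh (2*t)/4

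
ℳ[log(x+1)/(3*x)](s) -pi*csc(pi*s)/(3*s - 3)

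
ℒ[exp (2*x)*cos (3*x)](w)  (w - 2)/ ( (w - 2)^2+9)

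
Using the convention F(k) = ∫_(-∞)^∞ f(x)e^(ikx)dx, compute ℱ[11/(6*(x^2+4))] 11*pi*exp(-2*Abs(k))/12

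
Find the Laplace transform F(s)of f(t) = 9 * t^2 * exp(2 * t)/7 18/(7 * (s - 2)^3)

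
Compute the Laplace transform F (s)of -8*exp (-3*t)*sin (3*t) -24/ ( (s + 3)^2 + 9)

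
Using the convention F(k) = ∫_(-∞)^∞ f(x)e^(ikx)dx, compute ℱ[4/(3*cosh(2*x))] 2*pi/(3*cosh(pi*k/4))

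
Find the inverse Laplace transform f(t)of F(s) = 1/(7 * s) 1/7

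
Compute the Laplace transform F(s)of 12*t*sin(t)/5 24*s/(5*(s^2 + 1)^2)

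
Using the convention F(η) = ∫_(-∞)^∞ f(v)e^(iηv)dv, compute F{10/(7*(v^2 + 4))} 5*pi*exp(-2*Abs(η))/7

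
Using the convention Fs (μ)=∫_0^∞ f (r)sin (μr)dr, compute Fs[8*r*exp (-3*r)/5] 48*μ/ (5*(μ^2 + 9)^2)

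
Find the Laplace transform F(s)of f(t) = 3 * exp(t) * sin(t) 3/((s - 1)^2 + 1)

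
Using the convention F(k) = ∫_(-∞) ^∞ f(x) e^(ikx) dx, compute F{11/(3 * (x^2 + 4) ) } 11 * pi * exp(-2 * Abs(k) ) /6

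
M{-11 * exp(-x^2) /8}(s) -11 * gamma(s/2) /16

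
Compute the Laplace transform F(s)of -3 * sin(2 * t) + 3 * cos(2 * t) 3 * s/(s^2 + 4) - 6/(s^2 + 4)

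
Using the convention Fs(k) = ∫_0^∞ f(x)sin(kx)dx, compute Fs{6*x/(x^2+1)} 3*pi*exp(-k)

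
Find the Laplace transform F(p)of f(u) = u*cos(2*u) (p^2 - 4)/(p^2 + 4)^2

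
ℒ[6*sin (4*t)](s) 24/ (s^2 + 16)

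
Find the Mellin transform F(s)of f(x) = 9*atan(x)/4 -9*pi*sec(pi*s/2)/(8*s)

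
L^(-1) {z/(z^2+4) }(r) cos(2 * r) 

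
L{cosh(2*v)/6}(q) q/(6*(q^2-4))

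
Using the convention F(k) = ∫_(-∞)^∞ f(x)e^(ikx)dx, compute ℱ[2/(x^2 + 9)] 2 * pi * exp(-3 * Abs(k))/3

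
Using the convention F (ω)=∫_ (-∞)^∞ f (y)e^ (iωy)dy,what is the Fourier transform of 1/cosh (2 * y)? pi/ (2 * cosh (pi * ω/4))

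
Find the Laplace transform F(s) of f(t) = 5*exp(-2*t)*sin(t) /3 5/(3*((s + 2) ^2 + 1) ) 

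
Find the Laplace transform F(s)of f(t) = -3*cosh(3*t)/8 -3*s/(8*s^2 - 72)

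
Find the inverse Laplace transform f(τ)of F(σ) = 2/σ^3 τ^2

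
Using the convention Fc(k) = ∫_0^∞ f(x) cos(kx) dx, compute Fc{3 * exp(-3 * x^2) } sqrt(3) * sqrt(pi) * exp(-k^2/12) /2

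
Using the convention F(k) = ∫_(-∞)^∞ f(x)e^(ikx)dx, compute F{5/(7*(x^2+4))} 5*pi*exp(-2*Abs(k))/14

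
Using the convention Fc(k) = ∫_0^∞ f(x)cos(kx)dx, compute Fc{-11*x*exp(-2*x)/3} 11*(k^2 - 4)/(3*(k^2 + 4)^2)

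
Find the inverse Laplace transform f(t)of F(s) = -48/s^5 -2*t^4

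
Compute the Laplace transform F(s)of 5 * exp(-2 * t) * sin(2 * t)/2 5/((s + 2)^2 + 4)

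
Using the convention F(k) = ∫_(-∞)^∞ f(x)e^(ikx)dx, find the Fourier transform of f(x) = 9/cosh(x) 9*pi/cosh(pi*k/2)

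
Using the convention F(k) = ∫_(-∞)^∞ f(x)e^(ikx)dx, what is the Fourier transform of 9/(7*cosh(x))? 9*pi/(7*cosh(pi*k/2))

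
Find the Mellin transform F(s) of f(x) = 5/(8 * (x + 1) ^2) -5 * pi * (s - 1) /(8 * sin(pi * s) ) 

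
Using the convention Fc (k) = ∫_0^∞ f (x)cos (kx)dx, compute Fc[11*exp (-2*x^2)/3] 11*sqrt (2)*sqrt (pi)*exp (-k^2/8)/12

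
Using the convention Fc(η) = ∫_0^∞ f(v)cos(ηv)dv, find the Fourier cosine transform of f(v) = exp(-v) 1/(η^2 + 1)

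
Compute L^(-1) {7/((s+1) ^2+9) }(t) 7 * exp(-t) * sin(3 * t) /3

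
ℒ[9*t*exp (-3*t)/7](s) 9/ (7*(s + 3)^2)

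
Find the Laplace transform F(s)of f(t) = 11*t 11/s^2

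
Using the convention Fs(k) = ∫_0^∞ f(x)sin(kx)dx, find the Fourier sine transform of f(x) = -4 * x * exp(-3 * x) -24 * k/(k^2 + 9)^2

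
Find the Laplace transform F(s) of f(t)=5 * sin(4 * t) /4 5/(s^2 + 16) 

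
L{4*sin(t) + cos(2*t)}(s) 4/(s^2 + 1) + s/(s^2 + 4)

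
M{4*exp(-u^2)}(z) 2*gamma(z/2)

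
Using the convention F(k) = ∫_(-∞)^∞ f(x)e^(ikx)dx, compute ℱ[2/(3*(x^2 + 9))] 2*pi*exp(-3*Abs(k))/9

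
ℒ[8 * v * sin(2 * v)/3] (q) 32 * q/(3 * (q^2 + 4)^2)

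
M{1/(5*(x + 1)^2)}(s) (-pi*s + pi)/(5*sin(pi*s))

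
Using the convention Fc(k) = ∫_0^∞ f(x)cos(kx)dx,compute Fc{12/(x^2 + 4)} 3*pi*exp(-2*k)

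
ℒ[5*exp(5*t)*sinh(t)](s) 5/((s - 5)^2 - 1)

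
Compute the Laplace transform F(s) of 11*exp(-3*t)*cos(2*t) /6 11*(s + 3) /(6*((s + 3) ^2 + 4) ) 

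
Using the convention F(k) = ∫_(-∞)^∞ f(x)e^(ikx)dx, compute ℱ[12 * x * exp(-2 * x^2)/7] 3 * sqrt(2) * I * sqrt(pi) * k * exp(-k^2/8)/14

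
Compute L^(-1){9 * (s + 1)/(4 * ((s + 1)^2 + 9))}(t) 9 * exp(-t) * cos(3 * t)/4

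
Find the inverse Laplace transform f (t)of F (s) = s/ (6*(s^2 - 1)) cosh (t)/6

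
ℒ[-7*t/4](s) -7/(4*s^2)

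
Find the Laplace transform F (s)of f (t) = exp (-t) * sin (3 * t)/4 3/ (4 * ( (s + 1)^2 + 9))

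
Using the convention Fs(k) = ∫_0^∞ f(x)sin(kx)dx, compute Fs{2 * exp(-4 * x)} 2 * k/(k^2 + 16)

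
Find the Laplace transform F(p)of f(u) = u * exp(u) (p - 1)^(-2)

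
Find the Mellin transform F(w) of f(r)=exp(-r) gamma(w) 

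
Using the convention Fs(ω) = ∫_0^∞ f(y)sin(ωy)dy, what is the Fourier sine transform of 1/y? pi/2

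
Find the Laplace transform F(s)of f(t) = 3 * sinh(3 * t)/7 9/(7 * (s^2 - 9))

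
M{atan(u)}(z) -pi*sec(pi*z/2)/(2*z)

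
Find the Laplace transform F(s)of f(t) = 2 2/s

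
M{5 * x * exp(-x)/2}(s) 5 * gamma(s + 1)/2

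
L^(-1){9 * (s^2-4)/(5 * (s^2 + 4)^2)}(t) 9 * t * cos(2 * t)/5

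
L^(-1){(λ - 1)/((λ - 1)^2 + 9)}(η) exp(η)*cos(3*η)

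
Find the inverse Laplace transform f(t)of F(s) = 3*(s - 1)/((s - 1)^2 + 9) 3*exp(t)*cos(3*t)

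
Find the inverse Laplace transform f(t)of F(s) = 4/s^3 2*t^2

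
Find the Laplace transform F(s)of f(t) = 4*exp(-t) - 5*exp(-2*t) 4/(s + 1) - 5/(s + 2)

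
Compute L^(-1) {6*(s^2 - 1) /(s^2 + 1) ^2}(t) 6*t*cos(t) 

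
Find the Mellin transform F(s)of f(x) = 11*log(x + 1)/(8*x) -11*pi*csc(pi*s)/(8*s - 8)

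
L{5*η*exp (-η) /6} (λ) 5/ (6*(λ+1) ^2) 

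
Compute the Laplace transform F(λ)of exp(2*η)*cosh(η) (λ - 2)/((λ - 2)^2 - 1)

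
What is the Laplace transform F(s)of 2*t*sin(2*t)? 8*s/(s^2+4)^2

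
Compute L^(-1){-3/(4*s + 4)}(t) -3*exp(-t)/4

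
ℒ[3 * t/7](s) 3/(7 * s^2)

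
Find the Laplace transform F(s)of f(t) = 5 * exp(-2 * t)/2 5/(2 * (s + 2))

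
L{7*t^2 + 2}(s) 14/s^3 + 2/s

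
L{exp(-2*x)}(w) 1/(w + 2)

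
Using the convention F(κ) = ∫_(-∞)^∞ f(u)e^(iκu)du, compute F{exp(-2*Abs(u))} 4/(κ^2+4)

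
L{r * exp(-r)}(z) (z + 1)^(-2)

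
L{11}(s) 11/s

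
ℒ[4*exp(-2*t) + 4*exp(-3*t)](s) 4/(s + 3) + 4/(s + 2)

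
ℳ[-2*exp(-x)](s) -2*gamma(s)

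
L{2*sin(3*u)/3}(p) 2/(p^2 + 9)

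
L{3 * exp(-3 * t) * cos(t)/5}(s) 3 * (s + 3)/(5 * ((s + 3)^2 + 1))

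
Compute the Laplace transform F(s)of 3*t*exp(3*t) 3/(s - 3)^2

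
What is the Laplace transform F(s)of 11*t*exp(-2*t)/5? 11/(5*(s + 2)^2)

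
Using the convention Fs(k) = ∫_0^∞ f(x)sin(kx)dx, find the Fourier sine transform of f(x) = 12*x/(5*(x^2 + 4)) 6*pi*exp(-2*k)/5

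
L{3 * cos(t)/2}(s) 3 * s/(2 * (s^2 + 1))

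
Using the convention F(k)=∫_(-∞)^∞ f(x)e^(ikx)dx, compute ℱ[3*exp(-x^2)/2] 3*sqrt(pi)*exp(-k^2/4)/2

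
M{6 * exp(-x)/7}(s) 6 * gamma(s)/7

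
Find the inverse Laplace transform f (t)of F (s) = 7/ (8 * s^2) 7 * t/8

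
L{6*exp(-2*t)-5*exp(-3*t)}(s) 6/(s + 2)-5/(s + 3)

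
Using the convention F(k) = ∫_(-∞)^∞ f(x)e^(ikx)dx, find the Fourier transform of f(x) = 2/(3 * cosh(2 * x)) pi/(3 * cosh(pi * k/4))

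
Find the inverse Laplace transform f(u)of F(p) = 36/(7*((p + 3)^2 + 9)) 12*exp(-3*u)*sin(3*u)/7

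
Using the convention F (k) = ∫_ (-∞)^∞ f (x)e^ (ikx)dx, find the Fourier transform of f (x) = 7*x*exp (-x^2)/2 7*I*sqrt (pi)*k*exp (-k^2/4)/4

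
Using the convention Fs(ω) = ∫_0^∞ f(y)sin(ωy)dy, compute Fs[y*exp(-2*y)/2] 2*ω/(ω^2 + 4)^2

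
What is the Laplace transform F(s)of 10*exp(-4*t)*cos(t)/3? 10*(s + 4)/(3*((s + 4)^2 + 1))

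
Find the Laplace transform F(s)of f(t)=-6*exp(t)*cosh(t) 6*(1 - s)/(s*(s - 2))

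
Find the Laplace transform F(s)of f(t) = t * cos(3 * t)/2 (s^2-9)/(2 * (s^2 + 9)^2)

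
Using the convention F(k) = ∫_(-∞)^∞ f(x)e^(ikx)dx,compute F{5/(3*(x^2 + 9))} 5*pi*exp(-3*Abs(k))/9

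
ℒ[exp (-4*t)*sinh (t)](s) 1/ ( (s+4)^2 - 1)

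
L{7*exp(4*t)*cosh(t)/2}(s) 7*(s - 4)/(2*((s - 4)^2 - 1))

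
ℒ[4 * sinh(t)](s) 4/(s^2 - 1)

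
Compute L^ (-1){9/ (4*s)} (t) 9/4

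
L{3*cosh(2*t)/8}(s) 3*s/(8*(s^2-4))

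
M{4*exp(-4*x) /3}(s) 2^(2 - 2*s)*gamma(s) /3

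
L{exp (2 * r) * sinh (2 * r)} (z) 2/ (z * (z - 4))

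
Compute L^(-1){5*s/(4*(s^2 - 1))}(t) 5*cosh(t)/4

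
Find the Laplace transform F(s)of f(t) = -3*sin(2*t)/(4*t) -3*atan(2/s)/4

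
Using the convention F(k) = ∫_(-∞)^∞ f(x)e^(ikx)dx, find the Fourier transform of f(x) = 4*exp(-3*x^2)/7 4*sqrt(3)*sqrt(pi)*exp(-k^2/12)/21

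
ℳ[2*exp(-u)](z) 2*gamma(z)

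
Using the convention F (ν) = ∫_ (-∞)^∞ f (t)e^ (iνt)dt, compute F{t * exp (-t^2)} I * sqrt (pi) * ν * exp (-ν^2/4)/2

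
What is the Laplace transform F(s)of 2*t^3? 12/s^4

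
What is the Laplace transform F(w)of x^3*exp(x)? 6/(w - 1)^4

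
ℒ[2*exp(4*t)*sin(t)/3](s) 2/(3*((s - 4)^2 + 1))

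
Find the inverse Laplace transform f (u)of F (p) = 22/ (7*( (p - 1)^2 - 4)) 11*exp (u)*sinh (2*u)/7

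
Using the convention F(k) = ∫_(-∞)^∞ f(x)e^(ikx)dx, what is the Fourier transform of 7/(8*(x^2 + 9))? 7*pi*exp(-3*Abs(k))/24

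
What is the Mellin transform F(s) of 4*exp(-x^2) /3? 2*gamma(s/2) /3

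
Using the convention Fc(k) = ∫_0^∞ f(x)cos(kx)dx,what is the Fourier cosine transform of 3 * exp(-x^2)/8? 3 * sqrt(pi) * exp(-k^2/4)/16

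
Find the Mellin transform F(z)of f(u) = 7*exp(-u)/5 7*gamma(z)/5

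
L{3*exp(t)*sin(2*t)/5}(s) 6/(5*((s - 1)^2+4))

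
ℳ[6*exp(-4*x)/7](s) 6*gamma(s)/(7*2^(2*s))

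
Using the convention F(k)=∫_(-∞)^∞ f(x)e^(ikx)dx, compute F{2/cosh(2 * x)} pi/cosh(pi * k/4)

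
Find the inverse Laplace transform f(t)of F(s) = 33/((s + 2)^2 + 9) 11 * exp(-2 * t) * sin(3 * t)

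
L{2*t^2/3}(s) 4/(3*s^3)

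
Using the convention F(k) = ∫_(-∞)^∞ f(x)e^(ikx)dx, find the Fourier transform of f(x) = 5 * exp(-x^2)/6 5 * sqrt(pi) * exp(-k^2/4)/6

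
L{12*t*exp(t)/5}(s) 12/(5*(s - 1)^2)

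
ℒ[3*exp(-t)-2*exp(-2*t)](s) 3/(s + 1)-2/(s + 2)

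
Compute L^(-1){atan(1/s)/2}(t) sin(t)/(2 * t)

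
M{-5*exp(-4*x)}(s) -5*gamma(s)/4^s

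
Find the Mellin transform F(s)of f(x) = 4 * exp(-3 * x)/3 4 * gamma(s)/(3 * 3^s)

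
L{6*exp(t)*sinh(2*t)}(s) 12/((s - 1)^2 - 4)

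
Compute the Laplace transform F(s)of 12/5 12/(5*s)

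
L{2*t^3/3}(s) 4/s^4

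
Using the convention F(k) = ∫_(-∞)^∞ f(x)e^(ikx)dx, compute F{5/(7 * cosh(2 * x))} 5 * pi/(14 * cosh(pi * k/4))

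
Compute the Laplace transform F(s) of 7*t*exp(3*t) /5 7/(5*(s - 3) ^2) 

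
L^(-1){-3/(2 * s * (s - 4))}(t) -3 * exp(2 * t) * sinh(2 * t)/4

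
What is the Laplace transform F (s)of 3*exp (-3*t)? 3/ (s + 3)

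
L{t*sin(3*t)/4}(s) 3*s/(2*(s^2 + 9)^2)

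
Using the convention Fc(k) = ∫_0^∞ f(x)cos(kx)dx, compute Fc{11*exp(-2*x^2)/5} 11*sqrt(2)*sqrt(pi)*exp(-k^2/8)/20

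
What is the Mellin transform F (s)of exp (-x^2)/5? gamma (s/2)/10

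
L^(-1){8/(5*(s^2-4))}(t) 4*sinh(2*t)/5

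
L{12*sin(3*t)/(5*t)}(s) 12*atan(3/s)/5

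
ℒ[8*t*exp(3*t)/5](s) 8/(5*(s - 3)^2)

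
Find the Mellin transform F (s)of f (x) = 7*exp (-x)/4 7*gamma (s)/4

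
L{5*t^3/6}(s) 5/s^4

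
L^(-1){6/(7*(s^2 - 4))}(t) 3*sinh(2*t)/7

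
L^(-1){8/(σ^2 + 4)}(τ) 4 * sin(2 * τ)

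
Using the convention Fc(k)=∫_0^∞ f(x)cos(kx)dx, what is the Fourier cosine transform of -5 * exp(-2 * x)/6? -5/(3 * k^2 + 12)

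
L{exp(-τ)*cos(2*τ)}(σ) (σ+1)/((σ+1)^2+4)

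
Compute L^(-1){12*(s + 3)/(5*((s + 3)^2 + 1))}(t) 12*exp(-3*t)*cos(t)/5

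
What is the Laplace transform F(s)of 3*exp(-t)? 3/(s+1)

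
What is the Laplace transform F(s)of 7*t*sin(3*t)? 42*s/(s^2+9)^2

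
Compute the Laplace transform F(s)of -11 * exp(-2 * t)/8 -11/(8 * s + 16)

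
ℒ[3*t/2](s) 3/(2*s^2)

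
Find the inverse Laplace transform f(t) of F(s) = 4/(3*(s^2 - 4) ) 2*sinh(2*t) /3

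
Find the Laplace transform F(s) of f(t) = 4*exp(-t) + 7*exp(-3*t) 7/(s + 3) + 4/(s + 1) 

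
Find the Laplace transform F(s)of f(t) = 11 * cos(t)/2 11 * s/(2 * (s^2 + 1))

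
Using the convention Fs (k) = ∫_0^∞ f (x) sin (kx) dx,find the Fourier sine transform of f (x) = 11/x 11*pi/2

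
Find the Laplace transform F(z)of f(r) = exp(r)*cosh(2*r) (z - 1)/((z - 1)^2-4)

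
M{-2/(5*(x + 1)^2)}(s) 2*pi*(s - 1)/(5*sin(pi*s))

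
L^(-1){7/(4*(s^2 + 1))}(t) 7*sin(t)/4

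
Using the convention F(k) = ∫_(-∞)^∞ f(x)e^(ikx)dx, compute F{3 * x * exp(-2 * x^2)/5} 3 * sqrt(2) * I * sqrt(pi) * k * exp(-k^2/8)/40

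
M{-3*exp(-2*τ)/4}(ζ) -3*gamma(ζ)/(4*2^ζ)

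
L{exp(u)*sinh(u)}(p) 1/(p*(p - 2))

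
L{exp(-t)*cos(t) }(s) (s + 1) /((s + 1) ^2 + 1) 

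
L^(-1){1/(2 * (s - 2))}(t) exp(2 * t)/2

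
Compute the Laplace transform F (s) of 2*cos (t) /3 2*s/ (3*(s^2 + 1) ) 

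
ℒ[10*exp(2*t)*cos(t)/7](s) 10*(s - 2)/(7*((s - 2)^2 + 1))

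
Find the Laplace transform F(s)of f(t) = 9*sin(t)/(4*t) 9*atan(1/s)/4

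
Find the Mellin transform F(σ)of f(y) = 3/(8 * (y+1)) 3 * pi * csc(pi * σ)/8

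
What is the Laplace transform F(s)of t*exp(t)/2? 1/(2*(s - 1)^2)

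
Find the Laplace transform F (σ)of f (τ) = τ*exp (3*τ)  (σ - 3)^ (-2)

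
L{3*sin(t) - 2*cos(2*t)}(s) 3/(s^2 + 1) - 2*s/(s^2 + 4)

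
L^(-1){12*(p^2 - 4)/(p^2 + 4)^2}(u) 12*u*cos(2*u)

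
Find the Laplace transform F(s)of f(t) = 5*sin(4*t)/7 20/(7*(s^2+16))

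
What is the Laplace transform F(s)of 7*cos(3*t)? 7*s/(s^2 + 9)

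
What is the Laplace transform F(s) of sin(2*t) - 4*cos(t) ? 2/(s^2 + 4) - 4*s/(s^2 + 1) 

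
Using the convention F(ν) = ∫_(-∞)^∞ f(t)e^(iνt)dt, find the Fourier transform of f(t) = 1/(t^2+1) pi * exp(-Abs(ν))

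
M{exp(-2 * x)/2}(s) gamma(s)/(2 * 2^s)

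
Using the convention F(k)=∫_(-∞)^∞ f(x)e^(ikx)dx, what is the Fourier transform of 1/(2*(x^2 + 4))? pi*exp(-2*Abs(k))/4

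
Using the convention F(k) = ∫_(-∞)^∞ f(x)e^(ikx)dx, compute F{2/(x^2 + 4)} pi * exp(-2 * Abs(k))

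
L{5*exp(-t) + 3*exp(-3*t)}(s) 5/(s + 1) + 3/(s + 3)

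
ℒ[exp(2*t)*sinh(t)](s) 1/((s - 2)^2 - 1)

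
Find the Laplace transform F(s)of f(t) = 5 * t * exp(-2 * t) 5/(s + 2)^2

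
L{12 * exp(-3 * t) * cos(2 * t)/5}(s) 12 * (s + 3)/(5 * ((s + 3)^2 + 4))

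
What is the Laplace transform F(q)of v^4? 24/q^5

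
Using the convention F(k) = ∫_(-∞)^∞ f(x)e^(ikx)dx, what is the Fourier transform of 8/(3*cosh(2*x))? 4*pi/(3*cosh(pi*k/4))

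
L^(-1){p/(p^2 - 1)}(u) cosh(u)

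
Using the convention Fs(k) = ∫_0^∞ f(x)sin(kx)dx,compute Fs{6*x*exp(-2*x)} 24*k/(k^2 + 4)^2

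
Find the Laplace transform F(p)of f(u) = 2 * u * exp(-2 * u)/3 2/(3 * (p + 2)^2)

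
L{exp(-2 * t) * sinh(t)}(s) 1/((s + 2)^2 - 1)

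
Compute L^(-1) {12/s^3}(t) 6 * t^2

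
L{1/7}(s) 1/(7*s)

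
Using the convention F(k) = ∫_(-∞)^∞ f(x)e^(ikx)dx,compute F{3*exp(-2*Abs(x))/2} 6/(k^2 + 4)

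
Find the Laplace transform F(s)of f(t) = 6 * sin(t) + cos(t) 6/(s^2 + 1) + s/(s^2 + 1)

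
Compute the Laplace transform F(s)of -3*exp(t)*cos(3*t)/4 3*(1 - s)/(4*((s - 1)^2 + 9))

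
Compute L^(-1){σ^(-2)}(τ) τ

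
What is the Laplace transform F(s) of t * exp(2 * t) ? (s - 2) ^(-2) 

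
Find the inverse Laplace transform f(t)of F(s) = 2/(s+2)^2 2*t*exp(-2*t)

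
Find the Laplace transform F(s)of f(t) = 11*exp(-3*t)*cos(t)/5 11*(s + 3)/(5*((s + 3)^2 + 1))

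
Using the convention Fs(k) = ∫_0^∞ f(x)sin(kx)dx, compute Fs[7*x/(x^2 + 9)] 7*pi*exp(-3*k)/2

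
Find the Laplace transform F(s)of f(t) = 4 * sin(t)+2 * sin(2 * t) 4/(s^2+4)+4/(s^2+1)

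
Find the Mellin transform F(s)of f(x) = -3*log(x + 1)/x 3*pi*csc(pi*s)/(s - 1)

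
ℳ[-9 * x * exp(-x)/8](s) -9 * gamma(s + 1)/8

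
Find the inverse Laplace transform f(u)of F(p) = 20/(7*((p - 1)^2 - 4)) 10*exp(u)*sinh(2*u)/7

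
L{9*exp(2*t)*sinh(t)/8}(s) 9/(8*((s - 2)^2 - 1))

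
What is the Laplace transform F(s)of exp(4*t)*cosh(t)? (s - 4)/((s - 4)^2 - 1)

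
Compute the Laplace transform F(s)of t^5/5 24/s^6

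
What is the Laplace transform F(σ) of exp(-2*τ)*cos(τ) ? (σ + 2) /((σ + 2) ^2 + 1) 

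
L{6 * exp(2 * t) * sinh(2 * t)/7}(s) 12/(7 * s * (s - 4))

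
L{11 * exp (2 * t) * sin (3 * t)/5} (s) 33/ (5 * ( (s - 2)^2+9))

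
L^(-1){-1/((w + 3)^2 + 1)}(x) -exp(-3 * x) * sin(x)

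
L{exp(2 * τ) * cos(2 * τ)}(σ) (σ - 2)/((σ - 2)^2 + 4)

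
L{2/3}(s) 2/(3*s)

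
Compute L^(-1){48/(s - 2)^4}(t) 8 * t^3 * exp(2 * t)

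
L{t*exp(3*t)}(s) (s - 3)^(-2)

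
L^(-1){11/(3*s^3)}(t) 11*t^2/6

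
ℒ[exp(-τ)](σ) 1/(σ + 1)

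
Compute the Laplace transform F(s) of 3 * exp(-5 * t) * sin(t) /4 3/(4 * ((s+5) ^2+1) ) 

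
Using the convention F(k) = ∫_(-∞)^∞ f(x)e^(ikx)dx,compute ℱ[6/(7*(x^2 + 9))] 2*pi*exp(-3*Abs(k))/7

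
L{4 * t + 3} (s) 3/s + 4/s^2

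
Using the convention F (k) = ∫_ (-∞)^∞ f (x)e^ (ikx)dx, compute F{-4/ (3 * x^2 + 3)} -4 * pi * exp (-Abs (k))/3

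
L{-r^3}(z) -6/z^4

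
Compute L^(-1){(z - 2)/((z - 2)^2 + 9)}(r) exp(2*r)*cos(3*r)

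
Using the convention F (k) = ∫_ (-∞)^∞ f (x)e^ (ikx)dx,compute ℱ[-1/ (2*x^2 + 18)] -pi*exp (-3*Abs (k))/6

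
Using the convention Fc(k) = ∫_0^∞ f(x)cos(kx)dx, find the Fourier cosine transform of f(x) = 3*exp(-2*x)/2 3/(k^2 + 4)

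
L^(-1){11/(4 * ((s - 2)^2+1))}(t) 11 * exp(2 * t) * sin(t)/4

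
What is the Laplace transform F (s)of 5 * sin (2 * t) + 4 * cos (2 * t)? 10/ (s^2 + 4) + 4 * s/ (s^2 + 4)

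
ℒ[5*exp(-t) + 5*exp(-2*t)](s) 5/(s + 2) + 5/(s + 1)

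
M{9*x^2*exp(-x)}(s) 9*gamma(s + 2)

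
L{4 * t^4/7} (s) 96/ (7 * s^5)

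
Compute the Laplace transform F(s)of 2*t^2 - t 4/s^3 - 1/s^2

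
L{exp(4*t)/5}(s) 1/(5*(s - 4))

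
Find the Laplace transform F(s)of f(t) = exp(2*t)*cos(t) (s - 2)/((s - 2)^2 + 1)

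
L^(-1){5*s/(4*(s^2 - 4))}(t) 5*cosh(2*t)/4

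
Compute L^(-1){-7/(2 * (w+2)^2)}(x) -7 * x * exp(-2 * x)/2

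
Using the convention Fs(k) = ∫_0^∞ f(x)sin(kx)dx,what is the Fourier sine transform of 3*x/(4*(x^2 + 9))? 3*pi*exp(-3*k)/8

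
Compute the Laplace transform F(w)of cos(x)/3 w/(3 * (w^2 + 1))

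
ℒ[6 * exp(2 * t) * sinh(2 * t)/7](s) 12/(7 * s * (s - 4))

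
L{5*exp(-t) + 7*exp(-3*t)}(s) 7/(s + 3) + 5/(s + 1)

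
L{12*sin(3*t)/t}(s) 12*atan(3/s)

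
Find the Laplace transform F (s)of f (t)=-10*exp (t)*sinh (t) -10/ (s*(s - 2))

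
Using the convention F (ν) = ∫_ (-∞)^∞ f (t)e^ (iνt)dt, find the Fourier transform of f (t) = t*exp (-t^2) I*sqrt (pi)*ν*exp (-ν^2/4)/2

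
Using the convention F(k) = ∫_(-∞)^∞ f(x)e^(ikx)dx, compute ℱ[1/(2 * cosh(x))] pi/(2 * cosh(pi * k/2))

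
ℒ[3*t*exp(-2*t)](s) 3/(s + 2)^2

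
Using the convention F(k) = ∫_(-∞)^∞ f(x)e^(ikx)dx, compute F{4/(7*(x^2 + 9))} 4*pi*exp(-3*Abs(k))/21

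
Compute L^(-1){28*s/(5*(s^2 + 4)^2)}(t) 7*t*sin(2*t)/5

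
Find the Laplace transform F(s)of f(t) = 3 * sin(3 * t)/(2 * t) 3 * atan(3/s)/2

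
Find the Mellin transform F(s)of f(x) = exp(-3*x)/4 gamma(s)/(4*3^s)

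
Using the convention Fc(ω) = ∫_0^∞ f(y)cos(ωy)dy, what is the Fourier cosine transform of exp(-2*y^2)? sqrt(2)*sqrt(pi)*exp(-ω^2/8)/4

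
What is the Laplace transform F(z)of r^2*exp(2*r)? 2/(z - 2)^3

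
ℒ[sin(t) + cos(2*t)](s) s/(s^2 + 4) + 1/(s^2 + 1)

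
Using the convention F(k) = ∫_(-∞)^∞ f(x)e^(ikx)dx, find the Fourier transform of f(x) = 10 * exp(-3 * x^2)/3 10 * sqrt(3) * sqrt(pi) * exp(-k^2/12)/9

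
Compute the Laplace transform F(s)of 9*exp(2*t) 9/(s - 2)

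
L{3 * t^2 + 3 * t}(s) 3/s^2 + 6/s^3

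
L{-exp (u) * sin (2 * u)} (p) -2/ ( (p - 1)^2 + 4)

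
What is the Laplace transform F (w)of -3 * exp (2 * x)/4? -3/ (4 * w - 8)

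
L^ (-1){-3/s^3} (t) -3 * t^2/2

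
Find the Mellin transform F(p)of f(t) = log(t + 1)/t -pi*csc(pi*p)/(p - 1)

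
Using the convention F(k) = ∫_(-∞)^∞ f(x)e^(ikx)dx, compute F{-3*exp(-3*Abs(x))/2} -9/(k^2 + 9)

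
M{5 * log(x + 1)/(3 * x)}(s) -5 * pi * csc(pi * s)/(3 * s - 3)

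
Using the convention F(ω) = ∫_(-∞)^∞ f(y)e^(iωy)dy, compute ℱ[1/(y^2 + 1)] pi*exp(-Abs(ω))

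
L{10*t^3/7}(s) 60/(7*s^4)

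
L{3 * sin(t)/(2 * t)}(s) 3 * atan(1/s)/2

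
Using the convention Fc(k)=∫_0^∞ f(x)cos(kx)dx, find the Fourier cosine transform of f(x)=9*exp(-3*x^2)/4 3*sqrt(3)*sqrt(pi)*exp(-k^2/12)/8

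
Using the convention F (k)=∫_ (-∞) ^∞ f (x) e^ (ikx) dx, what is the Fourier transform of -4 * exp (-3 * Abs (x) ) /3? -8/ (k^2 + 9) 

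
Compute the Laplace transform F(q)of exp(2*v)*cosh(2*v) (q - 2)/(q*(q - 4))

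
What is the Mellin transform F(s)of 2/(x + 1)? 2 * pi * csc(pi * s)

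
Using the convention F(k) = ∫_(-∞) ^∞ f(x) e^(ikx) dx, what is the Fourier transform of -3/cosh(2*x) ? -3*pi/(2*cosh(pi*k/4) ) 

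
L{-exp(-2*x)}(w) -1/(w+2)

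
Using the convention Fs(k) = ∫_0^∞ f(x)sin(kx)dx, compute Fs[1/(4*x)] pi/8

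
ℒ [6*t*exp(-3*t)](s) 6/(s + 3)^2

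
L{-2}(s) -2/s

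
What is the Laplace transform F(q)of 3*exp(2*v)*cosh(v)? 3*(q - 2)/((q - 2)^2 - 1)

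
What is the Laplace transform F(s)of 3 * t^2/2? 3/s^3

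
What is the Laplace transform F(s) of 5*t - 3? 5/s^2 - 3/s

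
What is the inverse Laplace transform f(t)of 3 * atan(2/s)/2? 3 * sin(2 * t)/(2 * t)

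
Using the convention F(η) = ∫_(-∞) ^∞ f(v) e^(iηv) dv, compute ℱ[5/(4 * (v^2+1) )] 5 * pi * exp(-Abs(η) ) /4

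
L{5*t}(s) 5/s^2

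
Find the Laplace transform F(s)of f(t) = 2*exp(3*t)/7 2/(7*(s - 3))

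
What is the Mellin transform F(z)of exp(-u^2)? gamma(z/2)/2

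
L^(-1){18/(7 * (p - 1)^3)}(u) 9 * u^2 * exp(u)/7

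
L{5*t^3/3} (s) 10/s^4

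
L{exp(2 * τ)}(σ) 1/(σ - 2)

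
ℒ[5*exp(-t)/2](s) 5/(2*(s+1))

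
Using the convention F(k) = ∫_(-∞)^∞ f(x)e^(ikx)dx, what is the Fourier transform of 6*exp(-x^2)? 6*sqrt(pi)*exp(-k^2/4)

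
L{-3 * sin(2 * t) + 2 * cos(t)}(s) 2 * s/(s^2 + 1) - 6/(s^2 + 4)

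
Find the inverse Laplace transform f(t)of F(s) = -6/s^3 -3 * t^2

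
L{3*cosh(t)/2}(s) 3*s/(2*(s^2 - 1))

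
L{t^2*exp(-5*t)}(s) 2/(s+5)^3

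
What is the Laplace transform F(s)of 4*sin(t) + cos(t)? 4/(s^2 + 1) + s/(s^2 + 1)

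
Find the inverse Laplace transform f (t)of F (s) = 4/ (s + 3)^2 4 * t * exp (-3 * t)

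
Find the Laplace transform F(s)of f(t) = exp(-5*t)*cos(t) (s+5)/((s+5)^2+1)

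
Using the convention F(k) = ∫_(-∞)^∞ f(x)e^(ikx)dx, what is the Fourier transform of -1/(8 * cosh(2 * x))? -pi/(16 * cosh(pi * k/4))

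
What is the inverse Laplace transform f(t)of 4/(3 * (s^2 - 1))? 4 * sinh(t)/3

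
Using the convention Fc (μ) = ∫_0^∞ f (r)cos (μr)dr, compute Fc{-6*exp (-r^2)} -3*sqrt (pi)*exp (-μ^2/4)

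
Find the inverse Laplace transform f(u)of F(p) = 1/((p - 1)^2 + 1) exp(u) * sin(u)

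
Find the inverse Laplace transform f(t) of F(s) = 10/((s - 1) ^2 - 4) 5*exp(t)*sinh(2*t) 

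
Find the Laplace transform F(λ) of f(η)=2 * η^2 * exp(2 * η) 4/(λ - 2) ^3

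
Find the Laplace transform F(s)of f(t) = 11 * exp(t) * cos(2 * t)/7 11 * (s - 1)/(7 * ((s - 1)^2 + 4))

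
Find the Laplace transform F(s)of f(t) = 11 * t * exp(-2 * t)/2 11/(2 * (s + 2)^2)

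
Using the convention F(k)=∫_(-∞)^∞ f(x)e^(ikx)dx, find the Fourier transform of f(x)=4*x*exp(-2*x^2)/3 sqrt(2)*I*sqrt(pi)*k*exp(-k^2/8)/6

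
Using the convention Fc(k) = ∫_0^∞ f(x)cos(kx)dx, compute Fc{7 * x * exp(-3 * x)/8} 7 * (9 - k^2)/(8 * (k^2 + 9)^2)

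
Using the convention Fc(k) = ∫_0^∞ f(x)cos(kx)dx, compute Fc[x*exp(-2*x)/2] (4 - k^2)/(2*(k^2+4)^2)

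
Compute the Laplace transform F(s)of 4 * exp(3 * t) 4/(s - 3)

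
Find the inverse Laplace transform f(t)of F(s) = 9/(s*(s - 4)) 9*exp(2*t)*sinh(2*t)/2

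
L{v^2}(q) 2/q^3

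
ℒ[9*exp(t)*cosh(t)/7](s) 9*(s - 1)/(7*s*(s - 2))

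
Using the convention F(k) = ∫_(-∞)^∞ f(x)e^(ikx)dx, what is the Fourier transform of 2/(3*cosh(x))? 2*pi/(3*cosh(pi*k/2))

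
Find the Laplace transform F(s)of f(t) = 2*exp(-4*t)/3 2/(3*(s+4))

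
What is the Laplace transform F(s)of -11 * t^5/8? -165/s^6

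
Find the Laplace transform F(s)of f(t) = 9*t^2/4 9/(2*s^3)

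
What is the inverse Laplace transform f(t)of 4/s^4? 2 * t^3/3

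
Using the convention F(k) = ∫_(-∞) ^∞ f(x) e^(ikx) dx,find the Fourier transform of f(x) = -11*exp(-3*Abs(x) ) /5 -66/(5*k^2 + 45) 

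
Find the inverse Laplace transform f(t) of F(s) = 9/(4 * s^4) 3 * t^3/8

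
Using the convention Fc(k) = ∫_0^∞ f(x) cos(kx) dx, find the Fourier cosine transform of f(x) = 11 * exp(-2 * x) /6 11/(3 * (k^2 + 4) ) 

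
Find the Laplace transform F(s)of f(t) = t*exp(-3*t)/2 1/(2*(s + 3)^2)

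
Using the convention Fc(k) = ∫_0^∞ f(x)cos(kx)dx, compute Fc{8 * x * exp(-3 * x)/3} 8 * (9 - k^2)/(3 * (k^2 + 9)^2)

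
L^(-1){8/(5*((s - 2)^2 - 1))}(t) 8*exp(2*t)*sinh(t)/5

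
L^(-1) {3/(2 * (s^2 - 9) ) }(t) sinh(3 * t) /2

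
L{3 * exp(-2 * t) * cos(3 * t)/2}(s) 3 * (s + 2)/(2 * ((s + 2)^2 + 9))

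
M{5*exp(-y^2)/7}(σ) 5*gamma(σ/2)/14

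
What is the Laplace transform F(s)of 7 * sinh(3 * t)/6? 7/(2 * (s^2 - 9))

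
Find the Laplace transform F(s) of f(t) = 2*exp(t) 2/(s - 1) 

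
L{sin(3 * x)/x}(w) atan(3/w)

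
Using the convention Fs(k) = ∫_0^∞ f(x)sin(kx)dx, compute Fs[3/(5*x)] 3*pi/10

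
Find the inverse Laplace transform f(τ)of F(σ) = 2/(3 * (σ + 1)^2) 2 * τ * exp(-τ)/3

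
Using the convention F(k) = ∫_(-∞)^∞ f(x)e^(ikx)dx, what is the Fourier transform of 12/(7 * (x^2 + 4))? 6 * pi * exp(-2 * Abs(k))/7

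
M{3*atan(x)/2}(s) -3*pi*sec(pi*s/2)/(4*s)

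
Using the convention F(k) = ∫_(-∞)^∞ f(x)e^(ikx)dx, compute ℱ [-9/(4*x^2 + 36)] -3*pi*exp(-3*Abs(k))/4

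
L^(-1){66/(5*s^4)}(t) 11*t^3/5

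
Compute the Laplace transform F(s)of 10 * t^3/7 60/(7 * s^4)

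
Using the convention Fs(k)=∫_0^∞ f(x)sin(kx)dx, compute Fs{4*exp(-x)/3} 4*k/(3*(k^2 + 1))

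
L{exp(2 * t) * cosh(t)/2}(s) (s - 2)/(2 * ((s - 2)^2 - 1))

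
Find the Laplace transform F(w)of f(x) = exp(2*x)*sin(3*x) 3/((w - 2)^2 + 9)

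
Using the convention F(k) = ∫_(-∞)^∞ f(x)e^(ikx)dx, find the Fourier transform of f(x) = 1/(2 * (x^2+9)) pi * exp(-3 * Abs(k))/6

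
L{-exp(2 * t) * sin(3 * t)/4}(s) -3/(4 * (s - 2)^2 + 36)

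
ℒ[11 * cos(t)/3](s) 11 * s/(3 * (s^2 + 1))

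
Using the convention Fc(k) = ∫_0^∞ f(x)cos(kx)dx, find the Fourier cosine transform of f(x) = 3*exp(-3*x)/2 9/(2*(k^2 + 9))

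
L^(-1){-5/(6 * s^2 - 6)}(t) -5 * sinh(t)/6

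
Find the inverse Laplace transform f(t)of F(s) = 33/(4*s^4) 11*t^3/8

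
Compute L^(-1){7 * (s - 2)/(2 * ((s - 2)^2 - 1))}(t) 7 * exp(2 * t) * cosh(t)/2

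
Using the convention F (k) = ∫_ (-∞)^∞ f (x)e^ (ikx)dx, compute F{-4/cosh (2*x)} -2*pi/cosh (pi*k/4)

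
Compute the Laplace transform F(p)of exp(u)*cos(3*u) (p - 1)/((p - 1)^2 + 9)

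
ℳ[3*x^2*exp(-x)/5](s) 3*gamma(s + 2)/5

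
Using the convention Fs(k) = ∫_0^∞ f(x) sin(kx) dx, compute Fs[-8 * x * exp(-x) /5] -16 * k/(5 * (k^2 + 1) ^2) 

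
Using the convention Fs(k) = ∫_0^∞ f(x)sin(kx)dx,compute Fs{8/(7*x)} 4*pi/7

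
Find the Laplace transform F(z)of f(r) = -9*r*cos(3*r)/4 9*(9 - z^2)/(4*(z^2 + 9)^2)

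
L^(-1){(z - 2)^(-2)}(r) r * exp(2 * r)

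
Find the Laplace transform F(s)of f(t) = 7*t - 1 7/s^2 - 1/s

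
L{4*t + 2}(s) 4/s^2 + 2/s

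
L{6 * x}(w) 6/w^2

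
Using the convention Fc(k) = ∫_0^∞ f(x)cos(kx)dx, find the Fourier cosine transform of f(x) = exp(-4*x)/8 1/(2*(k^2 + 16))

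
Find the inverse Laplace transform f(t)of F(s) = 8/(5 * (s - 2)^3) 4 * t^2 * exp(2 * t)/5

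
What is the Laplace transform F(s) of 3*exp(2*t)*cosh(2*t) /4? 3*(s - 2) /(4*s*(s - 4) ) 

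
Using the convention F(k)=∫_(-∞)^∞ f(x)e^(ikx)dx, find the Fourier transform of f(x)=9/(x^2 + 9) 3*pi*exp(-3*Abs(k))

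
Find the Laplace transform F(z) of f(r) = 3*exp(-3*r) 3/(z + 3) 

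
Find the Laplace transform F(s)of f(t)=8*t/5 8/(5*s^2)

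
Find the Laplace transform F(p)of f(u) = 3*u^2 6/p^3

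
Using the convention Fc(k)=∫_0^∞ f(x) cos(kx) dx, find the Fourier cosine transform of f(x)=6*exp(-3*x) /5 18/(5*(k^2 + 9) ) 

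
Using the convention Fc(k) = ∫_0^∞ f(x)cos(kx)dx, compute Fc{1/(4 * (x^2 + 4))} pi * exp(-2 * k)/16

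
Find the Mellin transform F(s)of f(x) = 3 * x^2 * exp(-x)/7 3 * gamma(s + 2)/7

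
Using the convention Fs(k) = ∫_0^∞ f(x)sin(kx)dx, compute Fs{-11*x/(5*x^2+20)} -11*pi*exp(-2*k)/10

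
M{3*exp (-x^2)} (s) 3*gamma (s/2)/2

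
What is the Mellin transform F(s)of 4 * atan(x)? -2 * pi * sec(pi * s/2)/s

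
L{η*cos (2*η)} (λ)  (λ^2 - 4)/ (λ^2 + 4)^2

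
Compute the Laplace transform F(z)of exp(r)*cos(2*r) (z - 1)/((z - 1)^2 + 4)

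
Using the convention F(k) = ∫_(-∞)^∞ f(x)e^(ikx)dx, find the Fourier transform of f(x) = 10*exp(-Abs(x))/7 20/(7*(k^2 + 1))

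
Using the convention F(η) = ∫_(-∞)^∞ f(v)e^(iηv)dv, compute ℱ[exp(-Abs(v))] 2/(η^2+1)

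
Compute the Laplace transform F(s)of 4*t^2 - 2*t 8/s^3 - 2/s^2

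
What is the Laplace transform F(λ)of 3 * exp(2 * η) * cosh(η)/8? 3 * (λ - 2)/(8 * ((λ - 2)^2 - 1))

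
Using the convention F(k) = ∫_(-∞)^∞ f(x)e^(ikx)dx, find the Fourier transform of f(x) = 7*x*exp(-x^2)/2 7*I*sqrt(pi)*k*exp(-k^2/4)/4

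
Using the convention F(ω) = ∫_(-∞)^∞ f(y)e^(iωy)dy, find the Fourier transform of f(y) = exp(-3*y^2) sqrt(3)*sqrt(pi)*exp(-ω^2/12)/3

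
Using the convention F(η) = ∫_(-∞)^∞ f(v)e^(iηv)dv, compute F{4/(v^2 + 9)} 4*pi*exp(-3*Abs(η))/3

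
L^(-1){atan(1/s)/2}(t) sin(t)/(2*t)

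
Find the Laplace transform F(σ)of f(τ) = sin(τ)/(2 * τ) atan(1/σ)/2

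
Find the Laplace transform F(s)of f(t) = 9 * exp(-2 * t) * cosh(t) 9 * (s+2)/((s+2)^2 - 1)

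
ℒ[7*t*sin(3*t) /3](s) 14*s/(s^2 + 9) ^2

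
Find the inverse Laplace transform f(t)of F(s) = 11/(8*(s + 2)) 11*exp(-2*t)/8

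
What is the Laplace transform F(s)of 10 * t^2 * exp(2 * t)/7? 20/(7 * (s - 2)^3)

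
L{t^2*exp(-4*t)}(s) 2/(s + 4)^3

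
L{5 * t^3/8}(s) 15/(4 * s^4)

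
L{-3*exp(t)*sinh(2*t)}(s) -6/((s - 1)^2 - 4)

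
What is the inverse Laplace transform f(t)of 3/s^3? 3*t^2/2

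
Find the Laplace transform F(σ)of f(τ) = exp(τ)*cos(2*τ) (σ - 1)/((σ - 1)^2 + 4)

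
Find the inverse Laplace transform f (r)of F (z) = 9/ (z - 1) 9 * exp (r)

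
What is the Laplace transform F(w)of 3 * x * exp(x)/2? 3/(2 * (w - 1)^2)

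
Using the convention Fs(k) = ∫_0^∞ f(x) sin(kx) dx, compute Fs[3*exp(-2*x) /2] 3*k/(2*(k^2+4) ) 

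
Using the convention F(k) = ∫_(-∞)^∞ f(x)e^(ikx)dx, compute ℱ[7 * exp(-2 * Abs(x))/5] 28/(5 * (k^2 + 4))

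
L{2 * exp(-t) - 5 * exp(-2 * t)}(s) 2/(s + 1) - 5/(s + 2)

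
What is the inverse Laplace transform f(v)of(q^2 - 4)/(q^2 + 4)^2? v * cos(2 * v)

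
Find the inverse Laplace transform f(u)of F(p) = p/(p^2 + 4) cos(2 * u)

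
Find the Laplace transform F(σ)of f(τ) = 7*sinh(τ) 7/(σ^2 - 1)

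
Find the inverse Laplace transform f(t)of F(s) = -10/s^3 -5*t^2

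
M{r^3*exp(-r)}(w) gamma(w + 3)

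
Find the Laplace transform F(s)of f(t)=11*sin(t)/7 11/(7*(s^2 + 1))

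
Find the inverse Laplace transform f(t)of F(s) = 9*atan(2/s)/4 9*sin(2*t)/(4*t)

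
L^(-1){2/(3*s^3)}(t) t^2/3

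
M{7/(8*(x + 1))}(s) 7*pi*csc(pi*s)/8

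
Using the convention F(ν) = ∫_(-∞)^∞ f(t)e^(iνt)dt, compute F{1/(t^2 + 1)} pi * exp(-Abs(ν))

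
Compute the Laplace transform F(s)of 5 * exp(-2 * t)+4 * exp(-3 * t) 4/(s+3)+5/(s+2)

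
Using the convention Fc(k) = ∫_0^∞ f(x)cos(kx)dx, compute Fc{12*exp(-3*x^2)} 2*sqrt(3)*sqrt(pi)*exp(-k^2/12)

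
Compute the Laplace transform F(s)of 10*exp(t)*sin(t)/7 10/(7*((s - 1)^2 + 1))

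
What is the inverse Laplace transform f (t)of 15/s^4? 5 * t^3/2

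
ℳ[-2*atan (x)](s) pi*sec (pi*s/2)/s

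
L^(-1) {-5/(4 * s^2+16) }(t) -5 * sin(2 * t) /8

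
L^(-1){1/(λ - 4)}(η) exp(4*η)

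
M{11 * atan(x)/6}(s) -11 * pi * sec(pi * s/2)/(12 * s)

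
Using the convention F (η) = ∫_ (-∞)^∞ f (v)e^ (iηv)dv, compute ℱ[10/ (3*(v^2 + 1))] 10*pi*exp (-Abs (η))/3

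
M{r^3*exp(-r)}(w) gamma(w + 3)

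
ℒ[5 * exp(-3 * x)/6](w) 5/(6 * (w + 3))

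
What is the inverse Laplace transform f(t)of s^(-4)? t^3/6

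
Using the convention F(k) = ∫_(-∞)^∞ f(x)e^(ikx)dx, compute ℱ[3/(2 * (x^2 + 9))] pi * exp(-3 * Abs(k))/2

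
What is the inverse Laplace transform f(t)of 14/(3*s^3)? 7*t^2/3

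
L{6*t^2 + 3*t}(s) 12/s^3 + 3/s^2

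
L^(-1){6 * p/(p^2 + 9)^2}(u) u * sin(3 * u)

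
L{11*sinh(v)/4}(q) 11/(4*(q^2-1))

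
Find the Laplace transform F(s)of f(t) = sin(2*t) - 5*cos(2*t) 2/(s^2 + 4) - 5*s/(s^2 + 4)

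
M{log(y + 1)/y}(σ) -pi*csc(pi*σ)/(σ - 1)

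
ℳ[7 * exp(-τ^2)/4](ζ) 7 * gamma(ζ/2)/8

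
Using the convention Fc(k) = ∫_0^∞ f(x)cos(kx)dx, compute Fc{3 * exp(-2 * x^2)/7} 3 * sqrt(2) * sqrt(pi) * exp(-k^2/8)/28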